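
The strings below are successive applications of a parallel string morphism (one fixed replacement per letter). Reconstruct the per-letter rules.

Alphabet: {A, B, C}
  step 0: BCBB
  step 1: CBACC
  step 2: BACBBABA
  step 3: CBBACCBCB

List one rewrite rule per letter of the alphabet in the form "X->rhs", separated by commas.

  step 2 ⇒ step 3: BACBBABA ⇒ C·B·BA·C·C·B·C·B
    A ↦ B
    B ↦ C
    C ↦ BA

A->B, B->C, C->BA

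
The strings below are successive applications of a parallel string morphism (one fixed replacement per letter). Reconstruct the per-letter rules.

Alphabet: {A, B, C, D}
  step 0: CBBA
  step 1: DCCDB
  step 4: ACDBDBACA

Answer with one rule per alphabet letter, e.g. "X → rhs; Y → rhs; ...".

  step 0 ⇒ step 1: CBBA ⇒ D·C·C·DB
    A ↦ DB
    B ↦ C
    C ↦ D
    D ↦ A  (constrained at step 1)

A->DB, B->C, C->D, D->A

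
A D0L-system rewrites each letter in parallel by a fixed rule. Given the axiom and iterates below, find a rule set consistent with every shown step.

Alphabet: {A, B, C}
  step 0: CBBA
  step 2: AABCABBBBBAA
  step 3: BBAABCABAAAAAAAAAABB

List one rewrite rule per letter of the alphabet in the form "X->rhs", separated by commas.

  step 2 ⇒ step 3: AABCABBBBBAA ⇒ B·B·AA·BCA·B·AA·AA·AA·AA·AA·B·B
    A ↦ B
    B ↦ AA
    C ↦ BCA

A->B, B->AA, C->BCA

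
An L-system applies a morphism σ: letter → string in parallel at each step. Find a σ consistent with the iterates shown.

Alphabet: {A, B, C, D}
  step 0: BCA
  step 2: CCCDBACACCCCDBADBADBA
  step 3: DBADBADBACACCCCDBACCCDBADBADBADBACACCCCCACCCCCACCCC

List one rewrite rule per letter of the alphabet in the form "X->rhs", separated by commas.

  step 2 ⇒ step 3: CCCDBACACCCCDBADBADBA ⇒ DBA·DBA·DBA·C·AC·CCC·DBA·CCC·DBA·DBA·DBA·DBA·C·AC·CCC·C·AC·CCC·C·AC·CCC
    A ↦ CCC
    B ↦ AC
    C ↦ DBA
    D ↦ C

A->CCC, B->AC, C->DBA, D->C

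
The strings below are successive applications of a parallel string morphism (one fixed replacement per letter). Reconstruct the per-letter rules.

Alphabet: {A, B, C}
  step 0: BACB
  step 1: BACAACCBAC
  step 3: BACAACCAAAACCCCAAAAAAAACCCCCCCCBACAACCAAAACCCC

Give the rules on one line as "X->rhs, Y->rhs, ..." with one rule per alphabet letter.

A->AA, B->BAC, C->CC

  step 0 ⇒ step 1: BACB ⇒ BAC·AA·CC·BAC
    A ↦ AA
    B ↦ BAC
    C ↦ CC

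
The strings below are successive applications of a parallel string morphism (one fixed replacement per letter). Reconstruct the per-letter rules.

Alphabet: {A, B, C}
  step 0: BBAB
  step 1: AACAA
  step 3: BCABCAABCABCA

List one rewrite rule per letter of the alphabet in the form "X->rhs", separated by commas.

  step 0 ⇒ step 1: BBAB ⇒ A·A·CA·A
    A ↦ CA
    B ↦ A
    C ↦ B  (constrained at step 1)

A->CA, B->A, C->B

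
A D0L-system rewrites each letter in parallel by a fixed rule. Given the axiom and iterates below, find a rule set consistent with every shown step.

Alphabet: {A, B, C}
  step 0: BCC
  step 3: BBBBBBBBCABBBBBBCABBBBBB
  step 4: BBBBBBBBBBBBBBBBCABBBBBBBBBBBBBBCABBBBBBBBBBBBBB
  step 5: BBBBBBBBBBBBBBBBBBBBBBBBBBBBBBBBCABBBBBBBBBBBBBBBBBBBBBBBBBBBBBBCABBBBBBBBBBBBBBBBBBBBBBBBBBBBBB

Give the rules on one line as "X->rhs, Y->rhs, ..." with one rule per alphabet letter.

A->BB, B->BB, C->CA

  step 4 ⇒ step 5: BBBBBBBBBBBBBBBBCABBBBBBBBBBBBBBCABBBBBBBBBBBBBB ⇒ BB·BB·BB·BB·BB·BB·BB·BB·BB·BB·BB·BB·BB·BB·BB·BB·CA·BB·BB·BB·BB·BB·BB·BB·BB·BB·BB·BB·BB·BB·BB·BB·CA·BB·BB·BB·BB·BB·BB·BB·BB·BB·BB·BB·BB·BB·BB·BB
    A ↦ BB
    B ↦ BB
    C ↦ CA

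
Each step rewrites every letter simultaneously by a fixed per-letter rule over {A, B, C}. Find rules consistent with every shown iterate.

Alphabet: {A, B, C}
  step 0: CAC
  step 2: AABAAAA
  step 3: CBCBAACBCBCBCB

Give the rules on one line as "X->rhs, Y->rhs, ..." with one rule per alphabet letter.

  step 2 ⇒ step 3: AABAAAA ⇒ CB·CB·AA·CB·CB·CB·CB
    A ↦ CB
    B ↦ AA
    C ↦ B  (constrained at step 0)

A->CB, B->AA, C->B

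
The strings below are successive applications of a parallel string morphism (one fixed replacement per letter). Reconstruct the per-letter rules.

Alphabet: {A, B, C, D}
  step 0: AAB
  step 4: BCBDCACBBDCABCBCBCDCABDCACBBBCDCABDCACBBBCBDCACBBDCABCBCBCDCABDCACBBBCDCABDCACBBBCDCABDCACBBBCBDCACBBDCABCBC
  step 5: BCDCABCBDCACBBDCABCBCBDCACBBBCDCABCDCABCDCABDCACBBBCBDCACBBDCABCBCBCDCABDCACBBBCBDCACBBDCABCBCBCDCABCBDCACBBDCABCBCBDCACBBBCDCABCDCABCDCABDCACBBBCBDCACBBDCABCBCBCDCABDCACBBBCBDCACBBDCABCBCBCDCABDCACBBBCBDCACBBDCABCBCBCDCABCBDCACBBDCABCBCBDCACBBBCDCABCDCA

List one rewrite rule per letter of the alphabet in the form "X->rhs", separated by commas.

  step 4 ⇒ step 5: BCBDCACBBDCABCBCBCDCABDCACBBBCDCABDCACBBBCBDCACBBDCABCBCBCDCABDCACBBBCDCABDCACBBBCDCABDCACBBBCBDCACBBDCABCBC ⇒ BC·DCA·BC·B·DCA·CBB·DCA·BC·BC·B·DCA·CBB·BC·DCA·BC·DCA·BC·DCA·B·DCA·CBB·BC·B·DCA·CBB·DCA·BC·BC·BC·DCA·B·DCA·CBB·BC·B·DCA·CBB·DCA·BC·BC·BC·DCA·BC·B·DCA·CBB·DCA·BC·BC·B·DCA·CBB·BC·DCA·BC·DCA·BC·DCA·B·DCA·CBB·BC·B·DCA·CBB·DCA·BC·BC·BC·DCA·B·DCA·CBB·BC·B·DCA·CBB·DCA·BC·BC·BC·DCA·B·DCA·CBB·BC·B·DCA·CBB·DCA·BC·BC·BC·DCA·BC·B·DCA·CBB·DCA·BC·BC·B·DCA·CBB·BC·DCA·BC·DCA
    A ↦ CBB
    B ↦ BC
    C ↦ DCA
    D ↦ B

A->CBB, B->BC, C->DCA, D->B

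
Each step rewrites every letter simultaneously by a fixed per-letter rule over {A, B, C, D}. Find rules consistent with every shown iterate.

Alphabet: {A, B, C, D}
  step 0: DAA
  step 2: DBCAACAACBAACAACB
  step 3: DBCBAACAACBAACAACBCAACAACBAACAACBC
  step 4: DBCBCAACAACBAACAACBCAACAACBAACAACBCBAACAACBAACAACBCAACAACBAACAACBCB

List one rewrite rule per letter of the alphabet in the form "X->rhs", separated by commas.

  step 3 ⇒ step 4: DBCBAACAACBAACAACBCAACAACBAACAACBC ⇒ DB·C·B·C·AAC·AAC·B·AAC·AAC·B·C·AAC·AAC·B·AAC·AAC·B·C·B·AAC·AAC·B·AAC·AAC·B·C·AAC·AAC·B·AAC·AAC·B·C·B
    A ↦ AAC
    B ↦ C
    C ↦ B
    D ↦ DB

A->AAC, B->C, C->B, D->DB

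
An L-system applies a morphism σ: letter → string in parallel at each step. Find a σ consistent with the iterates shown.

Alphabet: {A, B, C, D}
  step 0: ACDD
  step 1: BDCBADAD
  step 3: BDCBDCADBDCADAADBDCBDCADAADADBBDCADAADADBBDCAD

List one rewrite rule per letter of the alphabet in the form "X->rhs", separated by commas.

A->BDC, B->AAD, C->B, D->AD

  step 0 ⇒ step 1: ACDD ⇒ BDC·B·AD·AD
    A ↦ BDC
    C ↦ B
    D ↦ AD
    B ↦ AAD  (constrained at step 1)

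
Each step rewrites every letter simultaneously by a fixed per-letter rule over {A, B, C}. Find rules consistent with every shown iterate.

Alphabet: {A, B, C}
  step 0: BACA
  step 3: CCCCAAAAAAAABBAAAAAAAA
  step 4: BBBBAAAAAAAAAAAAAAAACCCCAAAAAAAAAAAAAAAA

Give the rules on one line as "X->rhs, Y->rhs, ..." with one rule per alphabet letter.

A->AA, B->CC, C->B

  step 3 ⇒ step 4: CCCCAAAAAAAABBAAAAAAAA ⇒ B·B·B·B·AA·AA·AA·AA·AA·AA·AA·AA·CC·CC·AA·AA·AA·AA·AA·AA·AA·AA
    A ↦ AA
    B ↦ CC
    C ↦ B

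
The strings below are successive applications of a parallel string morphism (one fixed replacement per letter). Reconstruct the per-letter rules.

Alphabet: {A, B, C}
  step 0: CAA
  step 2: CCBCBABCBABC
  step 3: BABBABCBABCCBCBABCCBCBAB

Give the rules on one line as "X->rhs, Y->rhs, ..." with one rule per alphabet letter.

  step 2 ⇒ step 3: CCBCBABCBABC ⇒ BAB·BAB·C·BAB·C·CB·C·BAB·C·CB·C·BAB
    A ↦ CB
    B ↦ C
    C ↦ BAB

A->CB, B->C, C->BAB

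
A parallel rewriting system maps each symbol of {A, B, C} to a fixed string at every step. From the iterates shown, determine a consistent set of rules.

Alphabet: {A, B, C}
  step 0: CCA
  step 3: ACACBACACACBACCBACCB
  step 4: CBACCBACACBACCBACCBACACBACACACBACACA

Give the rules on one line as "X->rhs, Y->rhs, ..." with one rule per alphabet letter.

A->CB, B->A, C->AC

  step 3 ⇒ step 4: ACACBACACACBACCBACCB ⇒ CB·AC·CB·AC·A·CB·AC·CB·AC·CB·AC·A·CB·AC·AC·A·CB·AC·AC·A
    A ↦ CB
    B ↦ A
    C ↦ AC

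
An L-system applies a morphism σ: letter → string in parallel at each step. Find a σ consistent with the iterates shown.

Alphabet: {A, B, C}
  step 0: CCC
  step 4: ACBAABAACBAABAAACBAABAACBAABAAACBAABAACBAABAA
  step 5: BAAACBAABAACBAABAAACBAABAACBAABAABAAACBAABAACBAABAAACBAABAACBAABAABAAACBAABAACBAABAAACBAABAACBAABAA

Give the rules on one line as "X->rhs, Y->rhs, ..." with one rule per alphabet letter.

  step 4 ⇒ step 5: ACBAABAACBAABAAACBAABAACBAABAAACBAABAACBAABAA ⇒ BAA·A·C·BAA·BAA·C·BAA·BAA·A·C·BAA·BAA·C·BAA·BAA·BAA·A·C·BAA·BAA·C·BAA·BAA·A·C·BAA·BAA·C·BAA·BAA·BAA·A·C·BAA·BAA·C·BAA·BAA·A·C·BAA·BAA·C·BAA·BAA
    A ↦ BAA
    B ↦ C
    C ↦ A

A->BAA, B->C, C->A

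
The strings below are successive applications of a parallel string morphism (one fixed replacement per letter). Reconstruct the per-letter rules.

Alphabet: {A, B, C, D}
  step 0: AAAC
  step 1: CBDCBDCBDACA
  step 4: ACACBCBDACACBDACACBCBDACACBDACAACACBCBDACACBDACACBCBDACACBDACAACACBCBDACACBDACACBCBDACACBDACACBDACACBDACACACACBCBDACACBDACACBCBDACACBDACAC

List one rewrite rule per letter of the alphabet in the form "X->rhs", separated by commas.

  step 0 ⇒ step 1: AAAC ⇒ CBD·CBD·CBD·ACA
    A ↦ CBD
    C ↦ ACA
    B ↦ C  (constrained at step 1)
    D ↦ B  (constrained at step 1)

A->CBD, B->C, C->ACA, D->B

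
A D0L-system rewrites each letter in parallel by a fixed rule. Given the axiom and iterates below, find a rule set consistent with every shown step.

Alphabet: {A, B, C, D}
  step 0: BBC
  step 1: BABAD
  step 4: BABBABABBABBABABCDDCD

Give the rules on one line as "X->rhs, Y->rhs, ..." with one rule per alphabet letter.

A->B, B->BA, C->D, D->CD

  step 0 ⇒ step 1: BBC ⇒ BA·BA·D
    B ↦ BA
    C ↦ D
    A ↦ B  (constrained at step 1)
    D ↦ CD  (constrained at step 1)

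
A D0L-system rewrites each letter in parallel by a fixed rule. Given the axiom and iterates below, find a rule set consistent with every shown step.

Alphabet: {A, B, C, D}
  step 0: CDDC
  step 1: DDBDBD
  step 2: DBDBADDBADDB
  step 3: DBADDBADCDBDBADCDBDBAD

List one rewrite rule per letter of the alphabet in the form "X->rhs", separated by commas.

A->C, B->AD, C->D, D->DB

  step 2 ⇒ step 3: DBDBADDBADDB ⇒ DB·AD·DB·AD·C·DB·DB·AD·C·DB·DB·AD
    A ↦ C
    B ↦ AD
    D ↦ DB
  step 0 ⇒ step 1: CDDC ⇒ D·DB·DB·D
    C ↦ D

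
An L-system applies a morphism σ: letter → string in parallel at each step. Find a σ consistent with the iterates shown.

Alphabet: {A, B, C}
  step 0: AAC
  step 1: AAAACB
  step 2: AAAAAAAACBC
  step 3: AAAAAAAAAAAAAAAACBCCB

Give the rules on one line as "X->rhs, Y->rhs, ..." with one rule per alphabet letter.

  step 2 ⇒ step 3: AAAAAAAACBC ⇒ AA·AA·AA·AA·AA·AA·AA·AA·CB·C·CB
    A ↦ AA
    B ↦ C
    C ↦ CB

A->AA, B->C, C->CB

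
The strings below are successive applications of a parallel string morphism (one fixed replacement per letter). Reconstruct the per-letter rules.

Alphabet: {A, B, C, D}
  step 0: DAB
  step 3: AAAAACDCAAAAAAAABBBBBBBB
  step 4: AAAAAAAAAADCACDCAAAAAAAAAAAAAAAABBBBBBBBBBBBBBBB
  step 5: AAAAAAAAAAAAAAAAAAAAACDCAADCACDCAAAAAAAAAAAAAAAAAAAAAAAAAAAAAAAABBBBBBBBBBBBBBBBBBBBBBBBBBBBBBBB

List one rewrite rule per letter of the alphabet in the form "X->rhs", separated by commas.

A->AA, B->BB, C->DC, D->AC

  step 4 ⇒ step 5: AAAAAAAAAADCACDCAAAAAAAAAAAAAAAABBBBBBBBBBBBBBBB ⇒ AA·AA·AA·AA·AA·AA·AA·AA·AA·AA·AC·DC·AA·DC·AC·DC·AA·AA·AA·AA·AA·AA·AA·AA·AA·AA·AA·AA·AA·AA·AA·AA·BB·BB·BB·BB·BB·BB·BB·BB·BB·BB·BB·BB·BB·BB·BB·BB
    A ↦ AA
    B ↦ BB
    C ↦ DC
    D ↦ AC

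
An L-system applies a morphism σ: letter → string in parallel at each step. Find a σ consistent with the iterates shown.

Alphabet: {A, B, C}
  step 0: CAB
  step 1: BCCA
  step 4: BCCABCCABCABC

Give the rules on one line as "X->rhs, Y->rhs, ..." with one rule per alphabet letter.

A->C, B->A, C->BC

  step 0 ⇒ step 1: CAB ⇒ BC·C·A
    A ↦ C
    B ↦ A
    C ↦ BC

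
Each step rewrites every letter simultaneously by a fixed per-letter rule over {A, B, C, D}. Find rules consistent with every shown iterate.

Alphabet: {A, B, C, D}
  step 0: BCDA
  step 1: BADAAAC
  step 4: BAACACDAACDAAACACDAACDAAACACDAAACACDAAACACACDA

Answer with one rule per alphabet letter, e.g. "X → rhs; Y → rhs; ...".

A->AC, B->BA, C->DA, D->A

  step 0 ⇒ step 1: BCDA ⇒ BA·DA·A·AC
    A ↦ AC
    B ↦ BA
    C ↦ DA
    D ↦ A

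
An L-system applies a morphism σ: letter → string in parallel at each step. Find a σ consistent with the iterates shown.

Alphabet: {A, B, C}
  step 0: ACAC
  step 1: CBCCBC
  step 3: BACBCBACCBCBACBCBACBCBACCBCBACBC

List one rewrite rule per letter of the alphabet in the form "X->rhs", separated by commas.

A->C, B->BAC, C->BC

  step 0 ⇒ step 1: ACAC ⇒ C·BC·C·BC
    A ↦ C
    C ↦ BC
    B ↦ BAC  (constrained at step 1)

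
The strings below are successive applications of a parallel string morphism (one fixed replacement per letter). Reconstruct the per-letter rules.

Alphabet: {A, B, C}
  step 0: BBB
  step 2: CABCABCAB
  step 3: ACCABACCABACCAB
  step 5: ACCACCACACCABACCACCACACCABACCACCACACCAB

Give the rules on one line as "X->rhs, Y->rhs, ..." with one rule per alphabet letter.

A->C, B->AB, C->AC

  step 2 ⇒ step 3: CABCABCAB ⇒ AC·C·AB·AC·C·AB·AC·C·AB
    A ↦ C
    B ↦ AB
    C ↦ AC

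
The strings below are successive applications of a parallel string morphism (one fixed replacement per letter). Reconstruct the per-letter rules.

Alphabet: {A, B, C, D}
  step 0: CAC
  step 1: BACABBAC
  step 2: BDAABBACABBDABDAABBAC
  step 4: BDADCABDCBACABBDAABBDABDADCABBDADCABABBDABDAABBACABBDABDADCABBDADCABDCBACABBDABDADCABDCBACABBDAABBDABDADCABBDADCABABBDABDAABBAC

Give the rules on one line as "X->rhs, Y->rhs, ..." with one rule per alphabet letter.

  step 1 ⇒ step 2: BACABBAC ⇒ BDA·AB·BAC·AB·BDA·BDA·AB·BAC
    A ↦ AB
    B ↦ BDA
    C ↦ BAC
    D ↦ DC  (constrained at step 2)

A->AB, B->BDA, C->BAC, D->DC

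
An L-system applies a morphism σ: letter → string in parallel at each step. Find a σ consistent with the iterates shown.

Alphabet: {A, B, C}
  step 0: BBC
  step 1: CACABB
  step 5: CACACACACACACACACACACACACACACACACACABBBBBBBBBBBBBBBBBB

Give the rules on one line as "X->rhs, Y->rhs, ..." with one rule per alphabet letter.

A->B, B->CA, C->BB

  step 0 ⇒ step 1: BBC ⇒ CA·CA·BB
    B ↦ CA
    C ↦ BB
    A ↦ B  (constrained at step 1)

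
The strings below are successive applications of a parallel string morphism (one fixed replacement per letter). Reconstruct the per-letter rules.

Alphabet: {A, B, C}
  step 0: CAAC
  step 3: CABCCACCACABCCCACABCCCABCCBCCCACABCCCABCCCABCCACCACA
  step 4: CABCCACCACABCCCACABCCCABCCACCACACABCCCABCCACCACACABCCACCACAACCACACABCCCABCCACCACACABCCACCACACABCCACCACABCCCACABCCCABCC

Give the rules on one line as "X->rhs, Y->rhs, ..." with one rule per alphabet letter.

A->BCC, B->AC, C->CA

  step 3 ⇒ step 4: CABCCACCACABCCCACABCCCABCCBCCCACABCCCABCCCABCCACCACA ⇒ CA·BCC·AC·CA·CA·BCC·CA·CA·BCC·CA·BCC·AC·CA·CA·CA·BCC·CA·BCC·AC·CA·CA·CA·BCC·AC·CA·CA·AC·CA·CA·CA·BCC·CA·BCC·AC·CA·CA·CA·BCC·AC·CA·CA·CA·BCC·AC·CA·CA·BCC·CA·CA·BCC·CA·BCC
    A ↦ BCC
    B ↦ AC
    C ↦ CA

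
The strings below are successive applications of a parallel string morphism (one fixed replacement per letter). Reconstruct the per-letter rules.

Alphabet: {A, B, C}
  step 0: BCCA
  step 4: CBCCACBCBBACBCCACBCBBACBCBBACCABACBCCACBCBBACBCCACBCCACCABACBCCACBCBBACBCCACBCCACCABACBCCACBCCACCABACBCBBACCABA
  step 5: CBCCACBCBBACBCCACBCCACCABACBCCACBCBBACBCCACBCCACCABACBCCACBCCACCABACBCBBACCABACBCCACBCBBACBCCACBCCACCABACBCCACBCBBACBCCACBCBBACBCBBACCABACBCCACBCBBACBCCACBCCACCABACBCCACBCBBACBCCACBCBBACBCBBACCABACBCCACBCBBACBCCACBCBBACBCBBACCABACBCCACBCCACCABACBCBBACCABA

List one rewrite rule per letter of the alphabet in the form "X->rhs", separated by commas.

A->BA, B->CCA, C->CB

  step 4 ⇒ step 5: CBCCACBCBBACBCCACBCBBACBCBBACCABACBCCACBCBBACBCCACBCCACCABACBCCACBCBBACBCCACBCCACCABACBCCACBCCACCABACBCBBACCABA ⇒ CB·CCA·CB·CB·BA·CB·CCA·CB·CCA·CCA·BA·CB·CCA·CB·CB·BA·CB·CCA·CB·CCA·CCA·BA·CB·CCA·CB·CCA·CCA·BA·CB·CB·BA·CCA·BA·CB·CCA·CB·CB·BA·CB·CCA·CB·CCA·CCA·BA·CB·CCA·CB·CB·BA·CB·CCA·CB·CB·BA·CB·CB·BA·CCA·BA·CB·CCA·CB·CB·BA·CB·CCA·CB·CCA·CCA·BA·CB·CCA·CB·CB·BA·CB·CCA·CB·CB·BA·CB·CB·BA·CCA·BA·CB·CCA·CB·CB·BA·CB·CCA·CB·CB·BA·CB·CB·BA·CCA·BA·CB·CCA·CB·CCA·CCA·BA·CB·CB·BA·CCA·BA
    A ↦ BA
    B ↦ CCA
    C ↦ CB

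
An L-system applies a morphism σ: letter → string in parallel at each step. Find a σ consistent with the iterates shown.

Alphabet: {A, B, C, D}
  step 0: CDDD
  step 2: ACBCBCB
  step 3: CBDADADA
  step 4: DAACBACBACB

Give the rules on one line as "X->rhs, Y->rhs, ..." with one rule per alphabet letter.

  step 3 ⇒ step 4: CBDADADA ⇒ D·A·A·CB·A·CB·A·CB
    A ↦ CB
    B ↦ A
    C ↦ D
    D ↦ A

A->CB, B->A, C->D, D->A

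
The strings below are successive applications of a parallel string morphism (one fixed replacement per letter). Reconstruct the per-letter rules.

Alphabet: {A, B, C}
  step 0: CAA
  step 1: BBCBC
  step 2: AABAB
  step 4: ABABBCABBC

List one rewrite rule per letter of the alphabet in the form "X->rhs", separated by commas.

A->BC, B->A, C->B

  step 1 ⇒ step 2: BBCBC ⇒ A·A·B·A·B
    B ↦ A
    C ↦ B
  step 0 ⇒ step 1: CAA ⇒ B·BC·BC
    A ↦ BC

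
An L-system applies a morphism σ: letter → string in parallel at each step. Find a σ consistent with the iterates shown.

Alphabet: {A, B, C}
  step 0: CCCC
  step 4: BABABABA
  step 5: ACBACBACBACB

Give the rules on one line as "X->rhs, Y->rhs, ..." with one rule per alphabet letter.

A->CB, B->A, C->B

  step 4 ⇒ step 5: BABABABA ⇒ A·CB·A·CB·A·CB·A·CB
    A ↦ CB
    B ↦ A
    C ↦ B  (constrained at step 0)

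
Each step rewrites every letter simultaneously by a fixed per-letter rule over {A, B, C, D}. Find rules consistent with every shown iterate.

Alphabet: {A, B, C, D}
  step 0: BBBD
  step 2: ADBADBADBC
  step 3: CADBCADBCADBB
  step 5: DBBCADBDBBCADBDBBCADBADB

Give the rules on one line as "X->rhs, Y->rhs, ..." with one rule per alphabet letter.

  step 2 ⇒ step 3: ADBADBADBC ⇒ C·A·DB·C·A·DB·C·A·DB·B
    A ↦ C
    B ↦ DB
    C ↦ B
    D ↦ A

A->C, B->DB, C->B, D->A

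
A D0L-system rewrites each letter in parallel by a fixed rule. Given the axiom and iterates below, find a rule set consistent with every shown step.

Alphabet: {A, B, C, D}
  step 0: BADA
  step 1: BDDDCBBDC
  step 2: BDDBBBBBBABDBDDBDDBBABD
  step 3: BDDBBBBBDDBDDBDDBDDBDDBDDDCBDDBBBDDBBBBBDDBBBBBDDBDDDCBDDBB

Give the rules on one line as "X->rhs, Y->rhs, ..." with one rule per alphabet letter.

A->DC, B->BDD, C->ABD, D->BB

  step 2 ⇒ step 3: BDDBBBBBBABDBDDBDDBBABD ⇒ BDD·BB·BB·BDD·BDD·BDD·BDD·BDD·BDD·DC·BDD·BB·BDD·BB·BB·BDD·BB·BB·BDD·BDD·DC·BDD·BB
    A ↦ DC
    B ↦ BDD
    D ↦ BB
  step 1 ⇒ step 2: BDDDCBBDC ⇒ BDD·BB·BB·BB·ABD·BDD·BDD·BB·ABD
    C ↦ ABD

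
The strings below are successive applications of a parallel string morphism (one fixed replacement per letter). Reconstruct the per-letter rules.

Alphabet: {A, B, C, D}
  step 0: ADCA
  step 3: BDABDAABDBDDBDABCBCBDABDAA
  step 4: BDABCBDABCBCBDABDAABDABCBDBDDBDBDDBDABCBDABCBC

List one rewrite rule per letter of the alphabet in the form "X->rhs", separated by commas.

  step 3 ⇒ step 4: BDABDAABDBDDBDABCBCBDABDAA ⇒ BD·A·BC·BD·A·BC·BC·BD·A·BD·A·A·BD·A·BC·BD·BDD·BD·BDD·BD·A·BC·BD·A·BC·BC
    A ↦ BC
    B ↦ BD
    C ↦ BDD
    D ↦ A

A->BC, B->BD, C->BDD, D->A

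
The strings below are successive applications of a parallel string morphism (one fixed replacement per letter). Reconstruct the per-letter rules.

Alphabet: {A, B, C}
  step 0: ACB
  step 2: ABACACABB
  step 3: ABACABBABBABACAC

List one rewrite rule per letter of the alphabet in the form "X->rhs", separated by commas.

A->AB, B->AC, C->B

  step 2 ⇒ step 3: ABACACABB ⇒ AB·AC·AB·B·AB·B·AB·AC·AC
    A ↦ AB
    B ↦ AC
    C ↦ B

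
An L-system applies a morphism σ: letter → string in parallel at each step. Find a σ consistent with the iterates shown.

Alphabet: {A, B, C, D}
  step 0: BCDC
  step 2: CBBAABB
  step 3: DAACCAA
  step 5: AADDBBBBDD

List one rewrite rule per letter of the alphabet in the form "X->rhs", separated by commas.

  step 2 ⇒ step 3: CBBAABB ⇒ D·A·A·C·C·A·A
    A ↦ C
    B ↦ A
    C ↦ D
    D ↦ BB  (constrained at step 0)

A->C, B->A, C->D, D->BB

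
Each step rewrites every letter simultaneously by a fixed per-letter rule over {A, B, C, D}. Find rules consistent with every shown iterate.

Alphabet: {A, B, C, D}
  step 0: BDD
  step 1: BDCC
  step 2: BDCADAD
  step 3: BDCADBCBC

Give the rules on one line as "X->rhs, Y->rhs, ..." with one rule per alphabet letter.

A->B, B->BD, C->AD, D->C

  step 2 ⇒ step 3: BDCADAD ⇒ BD·C·AD·B·C·B·C
    A ↦ B
    B ↦ BD
    C ↦ AD
    D ↦ C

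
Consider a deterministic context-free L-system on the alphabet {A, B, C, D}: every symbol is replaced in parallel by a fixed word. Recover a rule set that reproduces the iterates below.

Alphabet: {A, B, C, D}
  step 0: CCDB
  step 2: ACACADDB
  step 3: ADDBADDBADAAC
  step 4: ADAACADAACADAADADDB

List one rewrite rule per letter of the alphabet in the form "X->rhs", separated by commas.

  step 3 ⇒ step 4: ADDBADDBADAAC ⇒ AD·A·A·C·AD·A·A·C·AD·A·AD·AD·DB
    A ↦ AD
    B ↦ C
    C ↦ DB
    D ↦ A

A->AD, B->C, C->DB, D->A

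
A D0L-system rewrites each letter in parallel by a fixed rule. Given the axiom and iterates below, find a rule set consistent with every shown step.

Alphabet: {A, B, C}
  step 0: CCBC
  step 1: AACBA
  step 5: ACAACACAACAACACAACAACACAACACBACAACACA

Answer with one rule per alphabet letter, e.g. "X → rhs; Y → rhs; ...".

  step 0 ⇒ step 1: CCBC ⇒ A·A·CB·A
    B ↦ CB
    C ↦ A
    A ↦ AC  (constrained at step 1)

A->AC, B->CB, C->A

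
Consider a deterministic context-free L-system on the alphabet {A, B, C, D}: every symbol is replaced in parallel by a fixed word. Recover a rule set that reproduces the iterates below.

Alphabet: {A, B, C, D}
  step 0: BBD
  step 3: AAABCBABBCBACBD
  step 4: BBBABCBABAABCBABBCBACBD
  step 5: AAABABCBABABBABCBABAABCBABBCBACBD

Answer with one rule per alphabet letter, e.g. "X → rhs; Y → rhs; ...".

  step 4 ⇒ step 5: BBBABCBABAABCBABBCBACBD ⇒ A·A·A·B·A·BCB·A·B·A·B·B·A·BCB·A·B·A·A·BCB·A·B·BCB·A·CBD
    A ↦ B
    B ↦ A
    C ↦ BCB
    D ↦ CBD

A->B, B->A, C->BCB, D->CBD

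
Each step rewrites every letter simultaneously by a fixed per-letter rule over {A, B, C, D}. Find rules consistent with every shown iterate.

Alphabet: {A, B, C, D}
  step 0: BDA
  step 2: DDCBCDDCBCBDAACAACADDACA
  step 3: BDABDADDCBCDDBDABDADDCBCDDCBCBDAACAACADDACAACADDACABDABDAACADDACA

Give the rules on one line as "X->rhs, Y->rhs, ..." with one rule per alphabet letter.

  step 2 ⇒ step 3: DDCBCDDCBCBDAACAACADDACA ⇒ BDA·BDA·DD·CBC·DD·BDA·BDA·DD·CBC·DD·CBC·BDA·ACA·ACA·DD·ACA·ACA·DD·ACA·BDA·BDA·ACA·DD·ACA
    A ↦ ACA
    B ↦ CBC
    C ↦ DD
    D ↦ BDA

A->ACA, B->CBC, C->DD, D->BDA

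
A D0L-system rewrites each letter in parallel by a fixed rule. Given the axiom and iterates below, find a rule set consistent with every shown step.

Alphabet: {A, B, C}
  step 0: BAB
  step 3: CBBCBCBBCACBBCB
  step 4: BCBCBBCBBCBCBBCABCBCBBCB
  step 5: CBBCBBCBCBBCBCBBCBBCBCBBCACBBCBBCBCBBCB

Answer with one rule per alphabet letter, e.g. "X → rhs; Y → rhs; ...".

  step 4 ⇒ step 5: BCBCBBCBBCBCBBCABCBCBBCB ⇒ CB·B·CB·B·CB·CB·B·CB·CB·B·CB·B·CB·CB·B·CA·CB·B·CB·B·CB·CB·B·CB
    A ↦ CA
    B ↦ CB
    C ↦ B

A->CA, B->CB, C->B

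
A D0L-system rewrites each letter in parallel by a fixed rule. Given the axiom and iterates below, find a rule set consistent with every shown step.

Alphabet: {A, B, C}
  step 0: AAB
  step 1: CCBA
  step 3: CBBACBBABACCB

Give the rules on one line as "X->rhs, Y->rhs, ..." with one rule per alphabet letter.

A->C, B->BA, C->CB

  step 0 ⇒ step 1: AAB ⇒ C·C·BA
    A ↦ C
    B ↦ BA
    C ↦ CB  (constrained at step 1)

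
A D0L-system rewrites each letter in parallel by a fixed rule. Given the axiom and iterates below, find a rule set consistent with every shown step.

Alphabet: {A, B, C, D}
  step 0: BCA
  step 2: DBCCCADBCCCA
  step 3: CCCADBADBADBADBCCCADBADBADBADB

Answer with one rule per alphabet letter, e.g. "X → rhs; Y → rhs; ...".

A->DB, B->A, C->DBA, D->CCC

  step 2 ⇒ step 3: DBCCCADBCCCA ⇒ CCC·A·DBA·DBA·DBA·DB·CCC·A·DBA·DBA·DBA·DB
    A ↦ DB
    B ↦ A
    C ↦ DBA
    D ↦ CCC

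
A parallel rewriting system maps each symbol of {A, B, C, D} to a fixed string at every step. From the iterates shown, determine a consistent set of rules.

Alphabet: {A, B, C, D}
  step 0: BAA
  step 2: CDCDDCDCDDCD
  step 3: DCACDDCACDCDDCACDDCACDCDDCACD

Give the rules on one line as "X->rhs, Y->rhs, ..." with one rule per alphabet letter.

A->DBD, B->D, C->DCA, D->CD

  step 2 ⇒ step 3: CDCDDCDCDDCD ⇒ DCA·CD·DCA·CD·CD·DCA·CD·DCA·CD·CD·DCA·CD
    C ↦ DCA
    D ↦ CD
    A ↦ DBD  (constrained at step 0)
    B ↦ D  (constrained at step 0)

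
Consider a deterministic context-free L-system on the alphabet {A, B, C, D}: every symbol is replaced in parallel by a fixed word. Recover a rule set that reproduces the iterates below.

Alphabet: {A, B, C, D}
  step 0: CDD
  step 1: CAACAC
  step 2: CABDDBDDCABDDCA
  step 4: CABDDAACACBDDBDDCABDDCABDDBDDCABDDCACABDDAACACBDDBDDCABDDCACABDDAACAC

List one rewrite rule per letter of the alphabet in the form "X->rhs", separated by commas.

  step 1 ⇒ step 2: CAACAC ⇒ CA·BDD·BDD·CA·BDD·CA
    A ↦ BDD
    C ↦ CA
    B ↦ A  (constrained at step 2)
  step 0 ⇒ step 1: CDD ⇒ CA·AC·AC
    D ↦ AC

A->BDD, B->A, C->CA, D->AC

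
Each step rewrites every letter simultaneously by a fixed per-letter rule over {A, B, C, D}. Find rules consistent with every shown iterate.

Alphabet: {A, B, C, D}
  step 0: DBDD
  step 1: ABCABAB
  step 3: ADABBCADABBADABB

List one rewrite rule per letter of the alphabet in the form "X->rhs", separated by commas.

  step 0 ⇒ step 1: DBDD ⇒ AB·C·AB·AB
    B ↦ C
    D ↦ AB
    A ↦ AD  (constrained at step 1)
    C ↦ B  (constrained at step 1)

A->AD, B->C, C->B, D->AB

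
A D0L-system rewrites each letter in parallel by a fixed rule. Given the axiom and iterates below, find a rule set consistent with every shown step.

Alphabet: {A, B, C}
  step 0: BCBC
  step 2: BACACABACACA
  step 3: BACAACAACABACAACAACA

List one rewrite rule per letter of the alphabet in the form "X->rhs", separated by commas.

  step 2 ⇒ step 3: BACACABACACA ⇒ BA·CA·A·CA·A·CA·BA·CA·A·CA·A·CA
    A ↦ CA
    B ↦ BA
    C ↦ A

A->CA, B->BA, C->A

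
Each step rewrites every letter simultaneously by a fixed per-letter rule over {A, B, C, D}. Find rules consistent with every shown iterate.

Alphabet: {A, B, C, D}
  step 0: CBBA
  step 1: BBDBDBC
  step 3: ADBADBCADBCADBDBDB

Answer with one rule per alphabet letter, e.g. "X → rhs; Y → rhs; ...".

  step 0 ⇒ step 1: CBBA ⇒ BB·DB·DB·C
    A ↦ C
    B ↦ DB
    C ↦ BB
    D ↦ A  (constrained at step 1)

A->C, B->DB, C->BB, D->A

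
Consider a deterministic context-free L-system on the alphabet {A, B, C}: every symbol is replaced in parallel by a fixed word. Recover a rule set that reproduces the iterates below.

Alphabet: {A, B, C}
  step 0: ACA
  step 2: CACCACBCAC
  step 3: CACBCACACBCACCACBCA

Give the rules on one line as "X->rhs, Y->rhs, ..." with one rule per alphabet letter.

  step 2 ⇒ step 3: CACCACBCAC ⇒ CA·CB·CA·CA·CB·CA·C·CA·CB·CA
    A ↦ CB
    B ↦ C
    C ↦ CA

A->CB, B->C, C->CA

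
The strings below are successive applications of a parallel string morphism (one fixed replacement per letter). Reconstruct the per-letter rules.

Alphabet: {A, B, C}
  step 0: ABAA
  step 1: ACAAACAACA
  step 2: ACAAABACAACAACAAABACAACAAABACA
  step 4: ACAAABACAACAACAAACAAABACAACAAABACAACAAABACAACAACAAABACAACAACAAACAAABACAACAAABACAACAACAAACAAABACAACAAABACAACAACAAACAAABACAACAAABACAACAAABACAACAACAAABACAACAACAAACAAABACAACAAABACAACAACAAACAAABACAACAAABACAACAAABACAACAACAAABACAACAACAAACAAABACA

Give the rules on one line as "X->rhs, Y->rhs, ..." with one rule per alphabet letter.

  step 1 ⇒ step 2: ACAAACAACA ⇒ ACA·AAB·ACA·ACA·ACA·AAB·ACA·ACA·AAB·ACA
    A ↦ ACA
    C ↦ AAB
  step 0 ⇒ step 1: ABAA ⇒ ACA·A·ACA·ACA
    B ↦ A

A->ACA, B->A, C->AAB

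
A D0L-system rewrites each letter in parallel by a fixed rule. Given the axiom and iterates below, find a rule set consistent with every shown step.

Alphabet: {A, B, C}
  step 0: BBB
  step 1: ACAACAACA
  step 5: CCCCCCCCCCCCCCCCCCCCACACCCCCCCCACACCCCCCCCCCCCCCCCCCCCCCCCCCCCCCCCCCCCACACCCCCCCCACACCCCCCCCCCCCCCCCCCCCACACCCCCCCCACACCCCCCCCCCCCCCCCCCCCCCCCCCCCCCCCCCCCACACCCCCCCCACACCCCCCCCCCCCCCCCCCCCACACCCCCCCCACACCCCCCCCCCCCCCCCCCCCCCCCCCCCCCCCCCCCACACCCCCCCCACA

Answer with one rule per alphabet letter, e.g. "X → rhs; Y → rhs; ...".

A->CCB, B->ACA, C->CC

  step 0 ⇒ step 1: BBB ⇒ ACA·ACA·ACA
    B ↦ ACA
    A ↦ CCB  (constrained at step 1)
    C ↦ CC  (constrained at step 1)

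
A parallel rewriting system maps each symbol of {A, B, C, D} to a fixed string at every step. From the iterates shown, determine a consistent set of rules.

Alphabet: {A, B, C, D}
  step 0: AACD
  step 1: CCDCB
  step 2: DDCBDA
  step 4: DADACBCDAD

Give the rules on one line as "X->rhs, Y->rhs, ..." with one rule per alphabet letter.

  step 1 ⇒ step 2: CCDCB ⇒ D·D·CB·D·A
    B ↦ A
    C ↦ D
    D ↦ CB
  step 0 ⇒ step 1: AACD ⇒ C·C·D·CB
    A ↦ C

A->C, B->A, C->D, D->CB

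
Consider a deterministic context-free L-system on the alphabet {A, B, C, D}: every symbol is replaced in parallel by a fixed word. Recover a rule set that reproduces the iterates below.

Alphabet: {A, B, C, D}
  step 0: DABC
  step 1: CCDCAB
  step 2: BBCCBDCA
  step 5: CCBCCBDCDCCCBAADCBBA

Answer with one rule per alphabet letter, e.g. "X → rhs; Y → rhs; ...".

  step 1 ⇒ step 2: CCDCAB ⇒ B·B·CC·B·DC·A
    A ↦ DC
    B ↦ A
    C ↦ B
    D ↦ CC

A->DC, B->A, C->B, D->CC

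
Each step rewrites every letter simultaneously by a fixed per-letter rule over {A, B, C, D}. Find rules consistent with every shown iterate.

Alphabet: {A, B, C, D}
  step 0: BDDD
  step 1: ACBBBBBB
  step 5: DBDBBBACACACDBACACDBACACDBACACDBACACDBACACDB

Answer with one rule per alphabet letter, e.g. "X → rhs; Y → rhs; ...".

  step 0 ⇒ step 1: BDDD ⇒ AC·BB·BB·BB
    B ↦ AC
    D ↦ BB
    A ↦ D  (constrained at step 1)
    C ↦ B  (constrained at step 1)

A->D, B->AC, C->B, D->BB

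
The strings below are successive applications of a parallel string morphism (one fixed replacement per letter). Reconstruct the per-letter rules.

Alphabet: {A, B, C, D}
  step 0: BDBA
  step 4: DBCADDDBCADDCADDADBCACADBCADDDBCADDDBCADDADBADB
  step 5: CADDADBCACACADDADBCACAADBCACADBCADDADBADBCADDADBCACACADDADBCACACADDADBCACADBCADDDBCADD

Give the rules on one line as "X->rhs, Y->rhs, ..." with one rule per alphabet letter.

  step 4 ⇒ step 5: DBCADDDBCADDCADDADBCACADBCADDDBCADDDBCADDADBADB ⇒ CA·DD·A·DB·CA·CA·CA·DD·A·DB·CA·CA·A·DB·CA·CA·DB·CA·DD·A·DB·A·DB·CA·DD·A·DB·CA·CA·CA·DD·A·DB·CA·CA·CA·DD·A·DB·CA·CA·DB·CA·DD·DB·CA·DD
    A ↦ DB
    B ↦ DD
    C ↦ A
    D ↦ CA

A->DB, B->DD, C->A, D->CA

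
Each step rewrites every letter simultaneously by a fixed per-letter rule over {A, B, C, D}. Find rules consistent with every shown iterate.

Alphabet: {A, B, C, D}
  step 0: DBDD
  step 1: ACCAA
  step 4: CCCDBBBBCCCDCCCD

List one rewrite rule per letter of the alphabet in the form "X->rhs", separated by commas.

  step 0 ⇒ step 1: DBDD ⇒ A·CC·A·A
    B ↦ CC
    D ↦ A
    A ↦ CD  (constrained at step 1)
    C ↦ B  (constrained at step 1)

A->CD, B->CC, C->B, D->A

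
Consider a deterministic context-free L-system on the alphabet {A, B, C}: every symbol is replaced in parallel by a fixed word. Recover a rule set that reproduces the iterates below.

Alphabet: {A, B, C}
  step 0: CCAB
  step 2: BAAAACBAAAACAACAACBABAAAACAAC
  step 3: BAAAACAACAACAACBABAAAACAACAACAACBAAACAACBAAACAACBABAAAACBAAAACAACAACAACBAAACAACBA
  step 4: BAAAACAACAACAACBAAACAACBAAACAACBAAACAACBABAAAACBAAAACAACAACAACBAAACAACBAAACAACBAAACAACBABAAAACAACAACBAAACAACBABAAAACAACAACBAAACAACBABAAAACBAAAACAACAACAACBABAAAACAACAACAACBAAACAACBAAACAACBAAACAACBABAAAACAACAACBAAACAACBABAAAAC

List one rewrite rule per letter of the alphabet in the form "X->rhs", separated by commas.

  step 3 ⇒ step 4: BAAAACAACAACAACBABAAAACAACAACAACBAAACAACBAAACAACBABAAAACBAAAACAACAACAACBAAACAACBA ⇒ BAA·AAC·AAC·AAC·AAC·BA·AAC·AAC·BA·AAC·AAC·BA·AAC·AAC·BA·BAA·AAC·BAA·AAC·AAC·AAC·AAC·BA·AAC·AAC·BA·AAC·AAC·BA·AAC·AAC·BA·BAA·AAC·AAC·AAC·BA·AAC·AAC·BA·BAA·AAC·AAC·AAC·BA·AAC·AAC·BA·BAA·AAC·BAA·AAC·AAC·AAC·AAC·BA·BAA·AAC·AAC·AAC·AAC·BA·AAC·AAC·BA·AAC·AAC·BA·AAC·AAC·BA·BAA·AAC·AAC·AAC·BA·AAC·AAC·BA·BAA·AAC
    A ↦ AAC
    B ↦ BAA
    C ↦ BA

A->AAC, B->BAA, C->BA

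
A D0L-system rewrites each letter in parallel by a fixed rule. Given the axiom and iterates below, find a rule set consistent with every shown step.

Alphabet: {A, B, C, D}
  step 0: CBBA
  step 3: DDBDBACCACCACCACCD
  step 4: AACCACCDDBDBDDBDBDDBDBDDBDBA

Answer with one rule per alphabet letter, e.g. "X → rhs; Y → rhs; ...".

A->D, B->CC, C->DB, D->A

  step 3 ⇒ step 4: DDBDBACCACCACCACCD ⇒ A·A·CC·A·CC·D·DB·DB·D·DB·DB·D·DB·DB·D·DB·DB·A
    A ↦ D
    B ↦ CC
    C ↦ DB
    D ↦ A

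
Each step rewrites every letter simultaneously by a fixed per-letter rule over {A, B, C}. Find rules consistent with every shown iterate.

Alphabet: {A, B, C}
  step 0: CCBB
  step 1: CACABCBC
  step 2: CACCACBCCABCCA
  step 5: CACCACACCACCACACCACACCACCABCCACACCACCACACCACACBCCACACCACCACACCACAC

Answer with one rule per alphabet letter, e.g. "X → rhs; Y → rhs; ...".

A->C, B->BC, C->CA

  step 1 ⇒ step 2: CACABCBC ⇒ CA·C·CA·C·BC·CA·BC·CA
    A ↦ C
    B ↦ BC
    C ↦ CA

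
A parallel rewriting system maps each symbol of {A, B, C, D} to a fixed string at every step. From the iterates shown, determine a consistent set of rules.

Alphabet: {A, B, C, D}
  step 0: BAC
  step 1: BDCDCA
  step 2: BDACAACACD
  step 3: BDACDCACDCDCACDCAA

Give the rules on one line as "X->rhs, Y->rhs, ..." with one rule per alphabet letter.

  step 2 ⇒ step 3: BDACAACACD ⇒ BD·A·CD·CA·CD·CD·CA·CD·CA·A
    A ↦ CD
    B ↦ BD
    C ↦ CA
    D ↦ A

A->CD, B->BD, C->CA, D->A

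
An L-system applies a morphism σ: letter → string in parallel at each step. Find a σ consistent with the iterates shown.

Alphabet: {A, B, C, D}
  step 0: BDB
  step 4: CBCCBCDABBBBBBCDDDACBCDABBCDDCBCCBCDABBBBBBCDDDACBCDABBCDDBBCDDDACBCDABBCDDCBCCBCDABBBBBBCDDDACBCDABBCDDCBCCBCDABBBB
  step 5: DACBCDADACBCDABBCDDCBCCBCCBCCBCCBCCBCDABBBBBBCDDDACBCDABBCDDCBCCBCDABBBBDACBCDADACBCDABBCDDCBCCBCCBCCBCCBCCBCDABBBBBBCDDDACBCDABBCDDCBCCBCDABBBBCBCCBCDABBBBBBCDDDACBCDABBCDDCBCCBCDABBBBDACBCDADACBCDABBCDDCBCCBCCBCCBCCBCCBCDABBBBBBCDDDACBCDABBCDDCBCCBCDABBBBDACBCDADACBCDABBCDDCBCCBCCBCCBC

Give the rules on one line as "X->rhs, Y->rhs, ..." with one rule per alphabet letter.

  step 4 ⇒ step 5: CBCCBCDABBBBBBCDDDACBCDABBCDDCBCCBCDABBBBBBCDDDACBCDABBCDDBBCDDDACBCDABBCDDCBCCBCDABBBBBBCDDDACBCDABBCDDCBCCBCDABBBB ⇒ DA·CBC·DA·DA·CBC·DA·BB·CDD·CBC·CBC·CBC·CBC·CBC·CBC·DA·BB·BB·BB·CDD·DA·CBC·DA·BB·CDD·CBC·CBC·DA·BB·BB·DA·CBC·DA·DA·CBC·DA·BB·CDD·CBC·CBC·CBC·CBC·CBC·CBC·DA·BB·BB·BB·CDD·DA·CBC·DA·BB·CDD·CBC·CBC·DA·BB·BB·CBC·CBC·DA·BB·BB·BB·CDD·DA·CBC·DA·BB·CDD·CBC·CBC·DA·BB·BB·DA·CBC·DA·DA·CBC·DA·BB·CDD·CBC·CBC·CBC·CBC·CBC·CBC·DA·BB·BB·BB·CDD·DA·CBC·DA·BB·CDD·CBC·CBC·DA·BB·BB·DA·CBC·DA·DA·CBC·DA·BB·CDD·CBC·CBC·CBC·CBC
    A ↦ CDD
    B ↦ CBC
    C ↦ DA
    D ↦ BB

A->CDD, B->CBC, C->DA, D->BB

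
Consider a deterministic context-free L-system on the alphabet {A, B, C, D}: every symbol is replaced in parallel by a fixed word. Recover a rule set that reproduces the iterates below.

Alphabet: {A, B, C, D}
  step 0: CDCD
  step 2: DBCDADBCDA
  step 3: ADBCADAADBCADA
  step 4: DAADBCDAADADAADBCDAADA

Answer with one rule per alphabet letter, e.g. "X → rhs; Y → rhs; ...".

A->DA, B->D, C->BC, D->A

  step 3 ⇒ step 4: ADBCADAADBCADA ⇒ DA·A·D·BC·DA·A·DA·DA·A·D·BC·DA·A·DA
    A ↦ DA
    B ↦ D
    C ↦ BC
    D ↦ A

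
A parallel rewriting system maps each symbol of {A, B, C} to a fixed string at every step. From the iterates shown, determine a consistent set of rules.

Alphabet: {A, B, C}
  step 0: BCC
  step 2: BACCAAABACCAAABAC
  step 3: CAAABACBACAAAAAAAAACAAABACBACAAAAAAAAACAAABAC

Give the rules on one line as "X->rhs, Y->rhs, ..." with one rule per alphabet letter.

  step 2 ⇒ step 3: BACCAAABACCAAABAC ⇒ C·AAA·BAC·BAC·AAA·AAA·AAA·C·AAA·BAC·BAC·AAA·AAA·AAA·C·AAA·BAC
    A ↦ AAA
    B ↦ C
    C ↦ BAC

A->AAA, B->C, C->BAC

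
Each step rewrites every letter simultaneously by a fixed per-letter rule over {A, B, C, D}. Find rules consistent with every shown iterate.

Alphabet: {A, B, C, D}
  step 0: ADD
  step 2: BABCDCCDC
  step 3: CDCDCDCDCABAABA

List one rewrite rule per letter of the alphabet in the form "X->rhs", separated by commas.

  step 2 ⇒ step 3: BABCDCCDC ⇒ CDC·DCD·CDC·A·B·A·A·B·A
    A ↦ DCD
    B ↦ CDC
    C ↦ A
    D ↦ B

A->DCD, B->CDC, C->A, D->B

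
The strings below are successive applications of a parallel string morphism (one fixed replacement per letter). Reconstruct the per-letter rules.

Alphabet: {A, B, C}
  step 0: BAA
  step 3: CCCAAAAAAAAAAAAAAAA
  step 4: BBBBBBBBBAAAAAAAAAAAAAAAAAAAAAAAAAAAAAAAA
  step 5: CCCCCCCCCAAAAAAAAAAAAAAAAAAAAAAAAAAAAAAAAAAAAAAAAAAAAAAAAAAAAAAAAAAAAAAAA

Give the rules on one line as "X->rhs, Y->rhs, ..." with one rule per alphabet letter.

A->AA, B->C, C->BBB

  step 4 ⇒ step 5: BBBBBBBBBAAAAAAAAAAAAAAAAAAAAAAAAAAAAAAAA ⇒ C·C·C·C·C·C·C·C·C·AA·AA·AA·AA·AA·AA·AA·AA·AA·AA·AA·AA·AA·AA·AA·AA·AA·AA·AA·AA·AA·AA·AA·AA·AA·AA·AA·AA·AA·AA·AA·AA
    A ↦ AA
    B ↦ C
  step 3 ⇒ step 4: CCCAAAAAAAAAAAAAAAA ⇒ BBB·BBB·BBB·AA·AA·AA·AA·AA·AA·AA·AA·AA·AA·AA·AA·AA·AA·AA·AA
    C ↦ BBB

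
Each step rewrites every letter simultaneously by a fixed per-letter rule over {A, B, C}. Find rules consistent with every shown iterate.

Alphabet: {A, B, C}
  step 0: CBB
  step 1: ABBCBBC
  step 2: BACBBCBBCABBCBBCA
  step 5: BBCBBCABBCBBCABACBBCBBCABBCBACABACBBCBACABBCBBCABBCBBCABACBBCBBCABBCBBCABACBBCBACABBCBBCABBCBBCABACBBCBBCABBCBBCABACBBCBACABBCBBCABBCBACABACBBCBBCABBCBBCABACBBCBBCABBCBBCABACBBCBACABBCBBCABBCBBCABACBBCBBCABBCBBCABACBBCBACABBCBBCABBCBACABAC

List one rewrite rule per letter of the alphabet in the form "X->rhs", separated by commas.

A->BAC, B->BBC, C->A

  step 1 ⇒ step 2: ABBCBBC ⇒ BAC·BBC·BBC·A·BBC·BBC·A
    A ↦ BAC
    B ↦ BBC
    C ↦ A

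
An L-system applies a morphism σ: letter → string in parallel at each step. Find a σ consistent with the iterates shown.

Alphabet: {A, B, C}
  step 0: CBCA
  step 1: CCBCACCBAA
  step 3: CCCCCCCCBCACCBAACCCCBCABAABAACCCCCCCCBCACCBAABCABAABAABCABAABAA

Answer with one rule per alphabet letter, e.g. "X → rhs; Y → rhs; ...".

  step 0 ⇒ step 1: CBCA ⇒ CC·BCA·CC·BAA
    A ↦ BAA
    B ↦ BCA
    C ↦ CC

A->BAA, B->BCA, C->CC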